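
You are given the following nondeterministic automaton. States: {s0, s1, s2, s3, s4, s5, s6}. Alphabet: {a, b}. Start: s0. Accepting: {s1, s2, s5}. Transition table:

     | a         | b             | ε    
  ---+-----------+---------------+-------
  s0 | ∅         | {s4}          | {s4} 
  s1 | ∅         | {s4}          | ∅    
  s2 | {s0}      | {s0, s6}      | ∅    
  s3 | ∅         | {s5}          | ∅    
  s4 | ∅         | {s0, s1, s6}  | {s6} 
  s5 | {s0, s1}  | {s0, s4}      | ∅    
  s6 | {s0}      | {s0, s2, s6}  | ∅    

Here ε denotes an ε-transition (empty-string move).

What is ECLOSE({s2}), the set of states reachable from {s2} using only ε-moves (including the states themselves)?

Begin with {s2}.
No ε-moves leave this set, so the closure equals the set itself.

{s2}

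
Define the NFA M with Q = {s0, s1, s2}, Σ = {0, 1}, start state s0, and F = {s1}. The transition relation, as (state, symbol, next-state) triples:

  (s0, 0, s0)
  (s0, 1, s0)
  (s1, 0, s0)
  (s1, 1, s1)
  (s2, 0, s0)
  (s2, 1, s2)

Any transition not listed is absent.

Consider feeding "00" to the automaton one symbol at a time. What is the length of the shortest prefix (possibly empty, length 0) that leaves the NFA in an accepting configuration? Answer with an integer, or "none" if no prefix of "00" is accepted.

Start in {s0}.
Read '0': s0→{s0}; now {s0}.
Read '0': s0→{s0}; now {s0}.
No reachable set along the way intersects F.

none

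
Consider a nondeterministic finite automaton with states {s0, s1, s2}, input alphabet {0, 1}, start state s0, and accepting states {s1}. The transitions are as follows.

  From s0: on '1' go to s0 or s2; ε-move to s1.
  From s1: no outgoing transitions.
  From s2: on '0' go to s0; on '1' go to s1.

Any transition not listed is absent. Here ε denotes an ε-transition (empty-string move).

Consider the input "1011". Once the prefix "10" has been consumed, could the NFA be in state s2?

No

Start: ε-closure({s0}) = {s0, s1}.
Read '1': {s0, s1} → {s0, s1, s2}.
Read '0': {s0, s1, s2} → {s0, s1}.
State s2 is not in {s0, s1}.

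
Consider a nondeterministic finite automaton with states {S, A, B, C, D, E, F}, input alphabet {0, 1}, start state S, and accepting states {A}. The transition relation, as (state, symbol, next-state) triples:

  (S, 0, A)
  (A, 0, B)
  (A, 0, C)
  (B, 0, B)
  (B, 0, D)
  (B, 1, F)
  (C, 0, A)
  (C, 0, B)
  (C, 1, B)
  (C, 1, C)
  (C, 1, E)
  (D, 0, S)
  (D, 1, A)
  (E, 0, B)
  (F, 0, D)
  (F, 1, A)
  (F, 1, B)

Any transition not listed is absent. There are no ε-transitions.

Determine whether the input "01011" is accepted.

Start in {S}.
Read '0': S→{A}; now {A}.
Read '1': A→∅; now ∅.
The set is empty and remains empty for the remaining 3 symbols.
The final set ∅ contains no accepting state.

No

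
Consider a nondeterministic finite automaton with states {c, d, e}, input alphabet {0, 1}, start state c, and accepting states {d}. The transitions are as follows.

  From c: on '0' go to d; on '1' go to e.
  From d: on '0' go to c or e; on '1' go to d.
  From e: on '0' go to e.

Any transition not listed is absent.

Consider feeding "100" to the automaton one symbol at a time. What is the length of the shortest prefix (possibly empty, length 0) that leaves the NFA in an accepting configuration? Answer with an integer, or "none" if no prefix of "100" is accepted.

none

Start in {c}.
Read '1': {c} → {e}.
Read '0': {e} → {e}.
Read '0': {e} → {e}.
No reachable set along the way intersects F.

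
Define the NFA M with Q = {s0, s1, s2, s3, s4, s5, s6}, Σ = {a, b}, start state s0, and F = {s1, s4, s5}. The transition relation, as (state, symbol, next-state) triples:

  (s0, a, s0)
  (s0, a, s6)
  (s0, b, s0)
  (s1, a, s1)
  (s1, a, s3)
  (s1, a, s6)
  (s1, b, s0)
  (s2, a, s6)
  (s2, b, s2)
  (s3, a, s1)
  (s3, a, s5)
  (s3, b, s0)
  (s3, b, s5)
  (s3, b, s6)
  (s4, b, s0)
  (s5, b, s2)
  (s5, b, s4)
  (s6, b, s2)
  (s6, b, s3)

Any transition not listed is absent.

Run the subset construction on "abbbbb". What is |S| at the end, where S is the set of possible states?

Start in {s0}.
Read 'a': {s0} → {s0, s6}.
Read 'b': {s0, s6} → {s0, s2, s3}.
Read 'b': {s0, s2, s3} → {s0, s2, s5, s6}.
Read 'b': {s0, s2, s5, s6} → {s0, s2, s3, s4}.
Read 'b': {s0, s2, s3, s4} → {s0, s2, s5, s6}.
Read 'b': {s0, s2, s5, s6} → {s0, s2, s3, s4}.
That set has 4 states.

4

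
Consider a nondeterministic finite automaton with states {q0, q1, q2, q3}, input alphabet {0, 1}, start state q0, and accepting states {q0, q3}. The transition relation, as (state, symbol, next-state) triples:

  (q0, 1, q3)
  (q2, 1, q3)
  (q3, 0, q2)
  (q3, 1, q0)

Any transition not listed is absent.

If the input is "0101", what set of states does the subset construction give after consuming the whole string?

Start in {q0}.
Read '0': q0→∅; now ∅.
The set is empty and remains empty for the remaining 3 symbols.

∅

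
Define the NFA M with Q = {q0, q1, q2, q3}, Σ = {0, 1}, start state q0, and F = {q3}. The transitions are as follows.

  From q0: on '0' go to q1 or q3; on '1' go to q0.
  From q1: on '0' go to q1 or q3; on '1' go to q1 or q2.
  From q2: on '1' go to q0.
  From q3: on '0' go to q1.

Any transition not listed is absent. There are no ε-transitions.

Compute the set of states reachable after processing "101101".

{q1, q2}

Start in {q0}.
Read '1': q0→{q0}; now {q0}.
Read '0': q0→{q1, q3}; now {q1, q3}.
Read '1': q1→{q1, q2}, q3→∅; now {q1, q2}.
Read '1': q1→{q1, q2}, q2→{q0}; now {q0, q1, q2}.
Read '0': q0→{q1, q3}, q1→{q1, q3}, q2→∅; now {q1, q3}.
Read '1': q1→{q1, q2}, q3→∅; now {q1, q2}.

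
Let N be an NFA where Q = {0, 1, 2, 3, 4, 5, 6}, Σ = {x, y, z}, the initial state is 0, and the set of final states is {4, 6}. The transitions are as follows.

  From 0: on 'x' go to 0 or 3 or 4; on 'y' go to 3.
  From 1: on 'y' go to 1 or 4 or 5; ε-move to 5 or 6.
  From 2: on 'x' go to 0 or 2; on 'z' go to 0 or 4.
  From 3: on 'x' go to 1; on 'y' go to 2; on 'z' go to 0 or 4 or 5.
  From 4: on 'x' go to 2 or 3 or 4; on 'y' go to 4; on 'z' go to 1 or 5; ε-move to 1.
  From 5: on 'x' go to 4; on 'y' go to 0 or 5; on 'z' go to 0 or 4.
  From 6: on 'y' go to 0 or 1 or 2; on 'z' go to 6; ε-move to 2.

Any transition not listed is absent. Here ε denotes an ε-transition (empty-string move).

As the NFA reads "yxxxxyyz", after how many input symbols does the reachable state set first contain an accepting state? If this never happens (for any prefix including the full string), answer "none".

Start in {0}.
Read 'y': 0→{3}; now {3}.
Read 'x': 3→{1}; union {1}; ε-closure = {1, 2, 5, 6}.
None of the earlier sets intersect F, but {1, 2, 5, 6} does.

2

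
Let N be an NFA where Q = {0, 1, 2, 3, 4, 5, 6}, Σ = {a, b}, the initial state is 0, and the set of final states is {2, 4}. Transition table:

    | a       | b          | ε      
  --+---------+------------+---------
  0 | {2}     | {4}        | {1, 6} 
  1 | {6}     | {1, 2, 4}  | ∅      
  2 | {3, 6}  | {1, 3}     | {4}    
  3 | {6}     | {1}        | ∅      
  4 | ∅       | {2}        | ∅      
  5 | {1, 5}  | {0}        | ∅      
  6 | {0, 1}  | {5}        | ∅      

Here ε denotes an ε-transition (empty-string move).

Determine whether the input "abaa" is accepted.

Start: ε-closure({0}) = {0, 1, 6}.
Read 'a': {0, 1, 6} → {0, 1, 2, 4, 6}.
Read 'b': {0, 1, 2, 4, 6} → {1, 2, 3, 4, 5}.
Read 'a': {1, 2, 3, 4, 5} → {1, 3, 5, 6}.
Read 'a': {1, 3, 5, 6} → {0, 1, 5, 6}.
The final set {0, 1, 5, 6} contains no accepting state.

No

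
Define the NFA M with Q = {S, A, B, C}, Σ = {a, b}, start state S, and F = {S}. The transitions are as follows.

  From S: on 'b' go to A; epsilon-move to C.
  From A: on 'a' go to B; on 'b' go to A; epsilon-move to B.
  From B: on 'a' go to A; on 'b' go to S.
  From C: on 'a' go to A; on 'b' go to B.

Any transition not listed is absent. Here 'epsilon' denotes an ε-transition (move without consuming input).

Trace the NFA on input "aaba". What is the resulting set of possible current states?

{A, B}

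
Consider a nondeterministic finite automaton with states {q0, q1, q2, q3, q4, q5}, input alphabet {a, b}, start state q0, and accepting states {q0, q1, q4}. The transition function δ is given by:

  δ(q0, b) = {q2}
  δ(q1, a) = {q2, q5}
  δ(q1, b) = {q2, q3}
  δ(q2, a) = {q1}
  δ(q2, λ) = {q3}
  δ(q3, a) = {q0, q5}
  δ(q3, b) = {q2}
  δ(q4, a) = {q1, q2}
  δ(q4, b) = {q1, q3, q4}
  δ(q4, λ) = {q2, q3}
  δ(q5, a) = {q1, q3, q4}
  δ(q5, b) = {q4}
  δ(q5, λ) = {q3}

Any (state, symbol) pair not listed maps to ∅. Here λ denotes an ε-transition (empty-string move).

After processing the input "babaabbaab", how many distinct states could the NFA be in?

4

Start in {q0}.
Read 'b': {q0} → {q2, q3}.
Read 'a': {q2, q3} → {q0, q1, q3, q5}.
Read 'b': {q0, q1, q3, q5} → {q2, q3, q4}.
Read 'a': {q2, q3, q4} → {q0, q1, q2, q3, q5}.
Read 'a': {q0, q1, q2, q3, q5} → {q0, q1, q2, q3, q4, q5}.
Read 'b': {q0, q1, q2, q3, q4, q5} → {q1, q2, q3, q4}.
Read 'b': {q1, q2, q3, q4} → {q1, q2, q3, q4}.
Read 'a': {q1, q2, q3, q4} → {q0, q1, q2, q3, q5}.
Read 'a': {q0, q1, q2, q3, q5} → {q0, q1, q2, q3, q4, q5}.
Read 'b': {q0, q1, q2, q3, q4, q5} → {q1, q2, q3, q4}.
That set has 4 states.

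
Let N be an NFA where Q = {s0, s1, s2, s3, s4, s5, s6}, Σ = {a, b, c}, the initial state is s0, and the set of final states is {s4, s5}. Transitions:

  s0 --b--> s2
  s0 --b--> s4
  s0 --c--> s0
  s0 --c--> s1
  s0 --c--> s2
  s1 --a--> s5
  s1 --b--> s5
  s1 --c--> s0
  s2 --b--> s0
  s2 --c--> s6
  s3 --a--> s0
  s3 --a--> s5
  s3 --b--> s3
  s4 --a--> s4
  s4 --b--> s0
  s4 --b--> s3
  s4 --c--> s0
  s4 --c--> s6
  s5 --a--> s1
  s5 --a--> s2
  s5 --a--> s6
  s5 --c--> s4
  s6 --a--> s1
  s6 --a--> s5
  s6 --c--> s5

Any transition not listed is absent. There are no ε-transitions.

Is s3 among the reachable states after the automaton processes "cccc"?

No

Start in {s0}.
Read 'c': s0→{s0, s1, s2}; now {s0, s1, s2}.
Read 'c': s0→{s0, s1, s2}, s1→{s0}, s2→{s6}; now {s0, s1, s2, s6}.
Read 'c': s0→{s0, s1, s2}, s1→{s0}, s2→{s6}, s6→{s5}; now {s0, s1, s2, s5, s6}.
Read 'c': s0→{s0, s1, s2}, s1→{s0}, s2→{s6}, s5→{s4}, s6→{s5}; now {s0, s1, s2, s4, s5, s6}.
State s3 is not in {s0, s1, s2, s4, s5, s6}.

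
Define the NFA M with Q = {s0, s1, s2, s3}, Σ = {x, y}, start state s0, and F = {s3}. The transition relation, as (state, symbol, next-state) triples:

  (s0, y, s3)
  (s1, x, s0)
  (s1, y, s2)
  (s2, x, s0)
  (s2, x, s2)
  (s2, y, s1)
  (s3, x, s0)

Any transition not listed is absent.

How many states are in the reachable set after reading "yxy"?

Start in {s0}.
Read 'y': {s0} → {s3}.
Read 'x': {s3} → {s0}.
Read 'y': {s0} → {s3}.
That set has 1 state.

1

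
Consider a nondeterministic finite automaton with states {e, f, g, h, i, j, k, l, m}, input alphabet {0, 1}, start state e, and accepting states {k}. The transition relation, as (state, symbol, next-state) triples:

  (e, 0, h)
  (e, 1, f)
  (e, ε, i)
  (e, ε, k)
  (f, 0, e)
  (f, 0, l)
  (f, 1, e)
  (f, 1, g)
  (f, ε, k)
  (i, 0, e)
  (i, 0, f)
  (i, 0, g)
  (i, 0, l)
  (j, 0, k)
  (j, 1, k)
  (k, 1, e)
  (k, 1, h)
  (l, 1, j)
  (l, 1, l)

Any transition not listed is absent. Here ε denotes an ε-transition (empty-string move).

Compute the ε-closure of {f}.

{f, k}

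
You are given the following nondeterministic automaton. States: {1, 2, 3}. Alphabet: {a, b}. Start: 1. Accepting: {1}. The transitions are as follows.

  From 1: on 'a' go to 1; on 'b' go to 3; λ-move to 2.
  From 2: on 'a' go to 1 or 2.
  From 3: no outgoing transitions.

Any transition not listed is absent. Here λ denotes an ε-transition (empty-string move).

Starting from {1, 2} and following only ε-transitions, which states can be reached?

{1, 2}

Begin with {1, 2}.
No ε-moves leave this set, so the closure equals the set itself.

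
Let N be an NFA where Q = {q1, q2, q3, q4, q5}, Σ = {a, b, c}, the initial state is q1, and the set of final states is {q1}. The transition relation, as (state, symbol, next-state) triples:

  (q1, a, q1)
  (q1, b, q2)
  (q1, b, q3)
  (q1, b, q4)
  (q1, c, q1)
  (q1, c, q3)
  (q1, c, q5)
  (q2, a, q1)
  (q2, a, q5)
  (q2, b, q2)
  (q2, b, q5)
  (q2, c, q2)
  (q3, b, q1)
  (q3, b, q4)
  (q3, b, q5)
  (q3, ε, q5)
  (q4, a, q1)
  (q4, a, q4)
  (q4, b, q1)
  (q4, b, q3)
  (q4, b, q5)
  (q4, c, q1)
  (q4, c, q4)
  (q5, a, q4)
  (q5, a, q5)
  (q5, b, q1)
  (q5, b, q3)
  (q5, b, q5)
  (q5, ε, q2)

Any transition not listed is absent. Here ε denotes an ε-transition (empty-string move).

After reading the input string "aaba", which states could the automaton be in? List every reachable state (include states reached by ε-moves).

Start in {q1}.
Read 'a': q1→{q1}; now {q1}.
Read 'a': q1→{q1}; now {q1}.
Read 'b': q1→{q2, q3, q4}; union {q2, q3, q4}; ε-closure = {q2, q3, q4, q5}.
Read 'a': q2→{q1, q5}, q3→∅, q4→{q1, q4}, q5→{q4, q5}; union {q1, q4, q5}; ε-closure = {q1, q2, q4, q5}.

{q1, q2, q4, q5}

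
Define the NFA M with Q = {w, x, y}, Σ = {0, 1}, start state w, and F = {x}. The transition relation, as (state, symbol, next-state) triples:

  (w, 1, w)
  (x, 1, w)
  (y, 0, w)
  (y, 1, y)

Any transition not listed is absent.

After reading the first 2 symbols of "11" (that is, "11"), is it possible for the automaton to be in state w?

Yes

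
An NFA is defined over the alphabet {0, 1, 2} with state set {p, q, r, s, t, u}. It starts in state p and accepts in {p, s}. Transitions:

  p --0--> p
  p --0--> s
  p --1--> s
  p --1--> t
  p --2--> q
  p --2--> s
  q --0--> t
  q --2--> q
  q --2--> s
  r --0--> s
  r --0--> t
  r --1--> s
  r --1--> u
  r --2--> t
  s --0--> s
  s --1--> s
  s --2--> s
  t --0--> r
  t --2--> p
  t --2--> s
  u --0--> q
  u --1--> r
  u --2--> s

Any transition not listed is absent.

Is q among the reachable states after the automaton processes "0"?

Start in {p}.
Read '0': p→{p, s}; now {p, s}.
State q is not in {p, s}.

No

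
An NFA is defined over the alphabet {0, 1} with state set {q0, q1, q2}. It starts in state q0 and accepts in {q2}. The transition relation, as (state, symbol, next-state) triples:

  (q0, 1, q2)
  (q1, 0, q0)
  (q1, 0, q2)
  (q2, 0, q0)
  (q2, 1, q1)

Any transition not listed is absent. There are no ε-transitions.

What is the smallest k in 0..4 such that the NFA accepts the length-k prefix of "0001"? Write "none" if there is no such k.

Start in {q0}.
Read '0': q0→∅; now ∅.
The set is empty and remains empty for the remaining 3 symbols.
No reachable set along the way intersects F.

none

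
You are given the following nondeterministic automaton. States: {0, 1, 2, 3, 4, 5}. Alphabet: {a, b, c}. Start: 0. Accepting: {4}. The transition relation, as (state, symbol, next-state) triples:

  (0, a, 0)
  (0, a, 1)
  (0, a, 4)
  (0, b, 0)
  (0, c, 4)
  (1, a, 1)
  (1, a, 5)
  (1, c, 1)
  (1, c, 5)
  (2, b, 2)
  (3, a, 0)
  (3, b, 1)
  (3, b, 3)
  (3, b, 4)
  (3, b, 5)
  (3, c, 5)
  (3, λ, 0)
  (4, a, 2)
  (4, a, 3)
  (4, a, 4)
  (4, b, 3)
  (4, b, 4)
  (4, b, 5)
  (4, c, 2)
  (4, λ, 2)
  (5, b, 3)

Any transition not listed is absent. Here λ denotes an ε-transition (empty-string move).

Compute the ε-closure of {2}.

{2}

Begin with {2}.
No ε-moves leave this set, so the closure equals the set itself.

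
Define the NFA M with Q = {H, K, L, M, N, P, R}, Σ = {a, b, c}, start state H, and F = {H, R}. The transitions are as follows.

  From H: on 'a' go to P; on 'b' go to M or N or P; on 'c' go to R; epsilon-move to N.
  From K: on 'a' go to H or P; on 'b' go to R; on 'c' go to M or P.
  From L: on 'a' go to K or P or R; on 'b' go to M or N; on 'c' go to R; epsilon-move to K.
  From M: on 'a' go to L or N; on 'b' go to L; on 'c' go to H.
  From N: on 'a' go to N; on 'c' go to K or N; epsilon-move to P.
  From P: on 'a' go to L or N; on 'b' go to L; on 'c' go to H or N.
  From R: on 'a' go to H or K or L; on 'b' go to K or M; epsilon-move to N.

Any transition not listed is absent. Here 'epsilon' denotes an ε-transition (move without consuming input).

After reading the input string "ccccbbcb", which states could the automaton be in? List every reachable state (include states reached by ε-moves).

{K, L, M, N, P, R}

Start: ε-closure({H}) = {H, N, P}.
Read 'c': H→{R}, N→{K, N}, P→{H, N}; union {H, K, N, R}; ε-closure = {H, K, N, P, R}.
Read 'c': H→{R}, K→{M, P}, N→{K, N}, P→{H, N}, R→∅; now {H, K, M, N, P, R}.
Read 'c': H→{R}, K→{M, P}, M→{H}, N→{K, N}, P→{H, N}, R→∅; now {H, K, M, N, P, R}.
Read 'c': H→{R}, K→{M, P}, M→{H}, N→{K, N}, P→{H, N}, R→∅; now {H, K, M, N, P, R}.
Read 'b': H→{M, N, P}, K→{R}, M→{L}, N→∅, P→{L}, R→{K, M}; now {K, L, M, N, P, R}.
Read 'b': K→{R}, L→{M, N}, M→{L}, N→∅, P→{L}, R→{K, M}; union {K, L, M, N, R}; ε-closure = {K, L, M, N, P, R}.
Read 'c': K→{M, P}, L→{R}, M→{H}, N→{K, N}, P→{H, N}, R→∅; now {H, K, M, N, P, R}.
Read 'b': H→{M, N, P}, K→{R}, M→{L}, N→∅, P→{L}, R→{K, M}; now {K, L, M, N, P, R}.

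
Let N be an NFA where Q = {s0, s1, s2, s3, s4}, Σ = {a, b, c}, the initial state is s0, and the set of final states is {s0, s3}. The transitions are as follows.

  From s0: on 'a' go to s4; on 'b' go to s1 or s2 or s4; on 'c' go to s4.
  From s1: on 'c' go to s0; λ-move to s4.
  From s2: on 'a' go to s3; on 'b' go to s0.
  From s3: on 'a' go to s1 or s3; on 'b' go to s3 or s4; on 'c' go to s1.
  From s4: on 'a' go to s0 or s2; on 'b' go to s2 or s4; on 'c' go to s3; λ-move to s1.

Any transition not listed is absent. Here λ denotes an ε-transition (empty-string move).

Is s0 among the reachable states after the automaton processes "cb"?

No

Start in {s0}.
Read 'c': {s0} → {s1, s4}.
Read 'b': {s1, s4} → {s1, s2, s4}.
State s0 is not in {s1, s2, s4}.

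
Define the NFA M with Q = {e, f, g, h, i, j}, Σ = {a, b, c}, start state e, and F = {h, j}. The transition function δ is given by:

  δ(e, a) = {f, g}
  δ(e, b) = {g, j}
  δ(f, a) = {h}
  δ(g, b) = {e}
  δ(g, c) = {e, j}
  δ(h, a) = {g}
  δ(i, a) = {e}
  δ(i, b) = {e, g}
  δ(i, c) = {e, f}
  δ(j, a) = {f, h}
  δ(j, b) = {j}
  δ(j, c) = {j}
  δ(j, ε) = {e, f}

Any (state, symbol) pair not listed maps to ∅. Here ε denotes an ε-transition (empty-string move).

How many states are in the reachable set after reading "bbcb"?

Start in {e}.
Read 'b': e→{g, j}; union {g, j}; ε-closure = {e, f, g, j}.
Read 'b': e→{g, j}, f→∅, g→{e}, j→{j}; union {e, g, j}; ε-closure = {e, f, g, j}.
Read 'c': e→∅, f→∅, g→{e, j}, j→{j}; union {e, j}; ε-closure = {e, f, j}.
Read 'b': e→{g, j}, f→∅, j→{j}; union {g, j}; ε-closure = {e, f, g, j}.
That set has 4 states.

4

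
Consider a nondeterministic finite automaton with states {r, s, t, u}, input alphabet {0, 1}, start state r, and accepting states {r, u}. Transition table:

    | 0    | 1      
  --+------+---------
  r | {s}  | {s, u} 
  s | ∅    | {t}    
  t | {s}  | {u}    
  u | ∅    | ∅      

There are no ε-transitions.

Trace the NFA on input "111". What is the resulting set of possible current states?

Start in {r}.
Read '1': r→{s, u}; now {s, u}.
Read '1': s→{t}, u→∅; now {t}.
Read '1': t→{u}; now {u}.

{u}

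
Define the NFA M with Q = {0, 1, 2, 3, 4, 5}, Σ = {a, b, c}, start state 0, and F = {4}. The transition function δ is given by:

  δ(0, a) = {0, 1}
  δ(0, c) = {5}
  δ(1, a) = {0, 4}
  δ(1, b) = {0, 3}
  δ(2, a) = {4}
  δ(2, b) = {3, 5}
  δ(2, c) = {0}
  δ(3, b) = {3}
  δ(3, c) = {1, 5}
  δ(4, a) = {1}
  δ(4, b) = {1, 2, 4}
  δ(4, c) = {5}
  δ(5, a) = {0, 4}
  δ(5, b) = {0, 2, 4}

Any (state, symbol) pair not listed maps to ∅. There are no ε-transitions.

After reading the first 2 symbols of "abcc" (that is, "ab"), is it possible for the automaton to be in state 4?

No

Start in {0}.
Read 'a': 0→{0, 1}; now {0, 1}.
Read 'b': 0→∅, 1→{0, 3}; now {0, 3}.
State 4 is not in {0, 3}.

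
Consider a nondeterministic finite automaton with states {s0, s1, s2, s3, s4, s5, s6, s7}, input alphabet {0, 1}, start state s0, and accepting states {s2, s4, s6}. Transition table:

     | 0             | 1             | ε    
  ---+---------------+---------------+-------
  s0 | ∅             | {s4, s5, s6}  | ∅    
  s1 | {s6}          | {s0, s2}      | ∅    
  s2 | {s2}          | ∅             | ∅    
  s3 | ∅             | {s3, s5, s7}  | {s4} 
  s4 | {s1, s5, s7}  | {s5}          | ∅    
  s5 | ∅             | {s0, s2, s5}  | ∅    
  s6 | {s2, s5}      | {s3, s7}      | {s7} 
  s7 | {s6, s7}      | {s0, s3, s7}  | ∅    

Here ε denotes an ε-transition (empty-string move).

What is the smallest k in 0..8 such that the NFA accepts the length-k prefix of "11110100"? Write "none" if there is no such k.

Start in {s0}.
Read '1': s0→{s4, s5, s6}; union {s4, s5, s6}; ε-closure = {s4, s5, s6, s7}.
None of the earlier sets intersect F, but {s4, s5, s6, s7} does.

1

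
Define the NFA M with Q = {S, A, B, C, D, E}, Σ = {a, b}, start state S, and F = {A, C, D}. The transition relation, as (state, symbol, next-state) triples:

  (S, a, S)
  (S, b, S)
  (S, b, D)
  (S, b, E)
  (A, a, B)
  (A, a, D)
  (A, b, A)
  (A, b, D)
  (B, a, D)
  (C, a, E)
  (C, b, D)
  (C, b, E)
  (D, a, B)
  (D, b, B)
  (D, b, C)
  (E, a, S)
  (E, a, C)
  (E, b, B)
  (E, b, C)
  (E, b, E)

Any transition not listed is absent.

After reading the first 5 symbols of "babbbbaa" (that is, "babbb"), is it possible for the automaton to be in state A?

Start in {S}.
Read 'b': {S} → {S, D, E}.
Read 'a': {S, D, E} → {S, B, C}.
Read 'b': {S, B, C} → {S, D, E}.
Read 'b': {S, D, E} → {S, B, C, D, E}.
Read 'b': {S, B, C, D, E} → {S, B, C, D, E}.
State A is not in {S, B, C, D, E}.

No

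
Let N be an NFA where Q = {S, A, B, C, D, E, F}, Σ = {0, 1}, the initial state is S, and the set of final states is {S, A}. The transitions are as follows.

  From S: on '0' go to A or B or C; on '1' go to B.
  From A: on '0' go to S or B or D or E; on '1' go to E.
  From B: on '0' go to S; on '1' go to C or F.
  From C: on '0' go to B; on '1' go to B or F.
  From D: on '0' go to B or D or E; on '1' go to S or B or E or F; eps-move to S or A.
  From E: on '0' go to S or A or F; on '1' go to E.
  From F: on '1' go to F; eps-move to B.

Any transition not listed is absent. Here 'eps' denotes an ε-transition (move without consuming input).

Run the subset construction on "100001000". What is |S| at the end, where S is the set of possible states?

Start in {S}.
Read '1': {S} → {B}.
Read '0': {B} → {S}.
Read '0': {S} → {A, B, C}.
Read '0': {A, B, C} → {S, A, B, D, E}.
Read '0': {S, A, B, D, E} → {S, A, B, C, D, E, F}.
Read '1': {S, A, B, C, D, E, F} → {S, B, C, E, F}.
Read '0': {S, B, C, E, F} → {S, A, B, C, F}.
Read '0': {S, A, B, C, F} → {S, A, B, C, D, E}.
Read '0': {S, A, B, C, D, E} → {S, A, B, C, D, E, F}.
That set has 7 states.

7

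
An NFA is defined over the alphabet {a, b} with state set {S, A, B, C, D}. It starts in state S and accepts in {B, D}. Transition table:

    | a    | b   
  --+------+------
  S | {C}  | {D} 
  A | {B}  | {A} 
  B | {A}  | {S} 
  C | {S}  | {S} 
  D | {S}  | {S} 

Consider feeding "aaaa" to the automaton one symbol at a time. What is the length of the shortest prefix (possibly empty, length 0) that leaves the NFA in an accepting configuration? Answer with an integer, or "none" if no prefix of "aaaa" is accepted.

none

Start in {S}.
Read 'a': {S} → {C}.
Read 'a': {C} → {S}.
Read 'a': {S} → {C}.
Read 'a': {C} → {S}.
No reachable set along the way intersects F.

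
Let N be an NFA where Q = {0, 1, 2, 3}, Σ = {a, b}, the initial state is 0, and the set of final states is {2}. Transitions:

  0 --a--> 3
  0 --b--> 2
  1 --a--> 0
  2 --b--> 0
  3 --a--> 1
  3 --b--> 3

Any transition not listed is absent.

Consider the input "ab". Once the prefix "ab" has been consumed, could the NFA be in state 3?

Yes

Start in {0}.
Read 'a': 0→{3}; now {3}.
Read 'b': 3→{3}; now {3}.
State 3 is in {3}.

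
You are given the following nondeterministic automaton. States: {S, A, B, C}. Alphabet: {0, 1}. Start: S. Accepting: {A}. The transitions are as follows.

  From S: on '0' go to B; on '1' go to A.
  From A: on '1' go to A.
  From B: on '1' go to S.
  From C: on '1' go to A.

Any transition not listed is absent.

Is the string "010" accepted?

No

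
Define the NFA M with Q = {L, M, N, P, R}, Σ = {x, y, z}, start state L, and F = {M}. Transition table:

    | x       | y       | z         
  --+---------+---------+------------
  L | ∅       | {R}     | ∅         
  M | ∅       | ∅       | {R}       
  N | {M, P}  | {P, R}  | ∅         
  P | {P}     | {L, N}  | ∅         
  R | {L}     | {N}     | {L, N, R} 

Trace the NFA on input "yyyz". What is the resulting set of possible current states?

Start in {L}.
Read 'y': {L} → {R}.
Read 'y': {R} → {N}.
Read 'y': {N} → {P, R}.
Read 'z': {P, R} → {L, N, R}.

{L, N, R}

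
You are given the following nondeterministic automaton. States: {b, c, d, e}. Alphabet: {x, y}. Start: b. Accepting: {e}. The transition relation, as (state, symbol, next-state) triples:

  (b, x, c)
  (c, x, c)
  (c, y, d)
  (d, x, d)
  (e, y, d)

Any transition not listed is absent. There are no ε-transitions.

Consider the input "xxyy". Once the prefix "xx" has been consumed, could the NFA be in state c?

Start in {b}.
Read 'x': {b} → {c}.
Read 'x': {c} → {c}.
State c is in {c}.

Yes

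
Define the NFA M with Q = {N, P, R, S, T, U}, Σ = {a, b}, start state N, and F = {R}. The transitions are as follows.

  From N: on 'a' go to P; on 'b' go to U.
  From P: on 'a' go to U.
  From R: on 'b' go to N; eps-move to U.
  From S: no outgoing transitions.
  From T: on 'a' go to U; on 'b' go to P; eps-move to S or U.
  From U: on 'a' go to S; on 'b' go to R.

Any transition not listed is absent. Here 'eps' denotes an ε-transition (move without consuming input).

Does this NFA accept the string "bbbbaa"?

No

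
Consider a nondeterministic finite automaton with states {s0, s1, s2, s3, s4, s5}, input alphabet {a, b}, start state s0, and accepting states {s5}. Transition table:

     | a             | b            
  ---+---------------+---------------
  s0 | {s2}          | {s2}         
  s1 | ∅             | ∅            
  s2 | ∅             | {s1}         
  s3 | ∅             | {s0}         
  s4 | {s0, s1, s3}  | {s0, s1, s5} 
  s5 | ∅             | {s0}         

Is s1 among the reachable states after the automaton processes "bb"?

Yes

Start in {s0}.
Read 'b': {s0} → {s2}.
Read 'b': {s2} → {s1}.
State s1 is in {s1}.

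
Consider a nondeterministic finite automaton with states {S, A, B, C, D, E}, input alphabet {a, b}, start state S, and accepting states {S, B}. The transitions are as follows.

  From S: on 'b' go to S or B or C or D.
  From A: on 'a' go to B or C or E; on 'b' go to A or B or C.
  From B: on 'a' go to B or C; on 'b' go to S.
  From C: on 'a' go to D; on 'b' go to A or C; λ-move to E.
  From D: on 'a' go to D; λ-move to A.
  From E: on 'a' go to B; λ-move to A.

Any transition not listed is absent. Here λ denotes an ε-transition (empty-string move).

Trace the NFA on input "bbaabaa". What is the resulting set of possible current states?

Start in {S}.
Read 'b': S→{S, B, C, D}; union {S, B, C, D}; ε-closure = {S, A, B, C, D, E}.
Read 'b': S→{S, B, C, D}, A→{A, B, C}, B→{S}, C→{A, C}, D→∅, E→∅; union {S, A, B, C, D}; ε-closure = {S, A, B, C, D, E}.
Read 'a': S→∅, A→{B, C, E}, B→{B, C}, C→{D}, D→{D}, E→{B}; union {B, C, D, E}; ε-closure = {A, B, C, D, E}.
Read 'a': A→{B, C, E}, B→{B, C}, C→{D}, D→{D}, E→{B}; union {B, C, D, E}; ε-closure = {A, B, C, D, E}.
Read 'b': A→{A, B, C}, B→{S}, C→{A, C}, D→∅, E→∅; union {S, A, B, C}; ε-closure = {S, A, B, C, E}.
Read 'a': S→∅, A→{B, C, E}, B→{B, C}, C→{D}, E→{B}; union {B, C, D, E}; ε-closure = {A, B, C, D, E}.
Read 'a': A→{B, C, E}, B→{B, C}, C→{D}, D→{D}, E→{B}; union {B, C, D, E}; ε-closure = {A, B, C, D, E}.

{A, B, C, D, E}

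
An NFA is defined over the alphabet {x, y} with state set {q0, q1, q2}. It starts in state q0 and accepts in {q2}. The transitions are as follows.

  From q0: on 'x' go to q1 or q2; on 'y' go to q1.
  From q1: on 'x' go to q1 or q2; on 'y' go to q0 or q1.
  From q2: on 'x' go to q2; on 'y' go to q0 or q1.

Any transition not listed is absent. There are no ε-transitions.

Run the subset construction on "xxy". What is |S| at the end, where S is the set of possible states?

Start in {q0}.
Read 'x': {q0} → {q1, q2}.
Read 'x': {q1, q2} → {q1, q2}.
Read 'y': {q1, q2} → {q0, q1}.
That set has 2 states.

2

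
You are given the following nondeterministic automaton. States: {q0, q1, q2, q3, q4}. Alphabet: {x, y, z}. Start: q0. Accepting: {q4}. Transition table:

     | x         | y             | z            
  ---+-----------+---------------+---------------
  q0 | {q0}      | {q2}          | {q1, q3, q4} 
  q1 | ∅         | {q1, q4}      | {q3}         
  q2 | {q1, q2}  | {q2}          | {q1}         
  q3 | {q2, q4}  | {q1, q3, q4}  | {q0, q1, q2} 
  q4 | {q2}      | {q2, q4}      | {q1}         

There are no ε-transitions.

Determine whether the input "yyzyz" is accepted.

Start in {q0}.
Read 'y': {q0} → {q2}.
Read 'y': {q2} → {q2}.
Read 'z': {q2} → {q1}.
Read 'y': {q1} → {q1, q4}.
Read 'z': {q1, q4} → {q1, q3}.
The final set {q1, q3} contains no accepting state.

No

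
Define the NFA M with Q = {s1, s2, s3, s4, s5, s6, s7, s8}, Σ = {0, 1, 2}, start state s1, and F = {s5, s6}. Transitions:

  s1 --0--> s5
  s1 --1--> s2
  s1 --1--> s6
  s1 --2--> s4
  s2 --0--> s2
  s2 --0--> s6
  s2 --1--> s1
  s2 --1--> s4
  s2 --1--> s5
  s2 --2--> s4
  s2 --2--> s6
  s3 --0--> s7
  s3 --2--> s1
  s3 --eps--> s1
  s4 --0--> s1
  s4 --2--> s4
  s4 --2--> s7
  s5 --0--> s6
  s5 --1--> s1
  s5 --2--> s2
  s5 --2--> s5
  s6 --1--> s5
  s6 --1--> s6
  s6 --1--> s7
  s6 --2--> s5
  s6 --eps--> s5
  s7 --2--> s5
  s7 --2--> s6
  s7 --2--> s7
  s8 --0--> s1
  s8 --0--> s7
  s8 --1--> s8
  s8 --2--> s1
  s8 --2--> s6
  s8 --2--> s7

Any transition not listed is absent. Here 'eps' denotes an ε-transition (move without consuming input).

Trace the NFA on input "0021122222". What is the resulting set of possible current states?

{s2, s4, s5, s6, s7}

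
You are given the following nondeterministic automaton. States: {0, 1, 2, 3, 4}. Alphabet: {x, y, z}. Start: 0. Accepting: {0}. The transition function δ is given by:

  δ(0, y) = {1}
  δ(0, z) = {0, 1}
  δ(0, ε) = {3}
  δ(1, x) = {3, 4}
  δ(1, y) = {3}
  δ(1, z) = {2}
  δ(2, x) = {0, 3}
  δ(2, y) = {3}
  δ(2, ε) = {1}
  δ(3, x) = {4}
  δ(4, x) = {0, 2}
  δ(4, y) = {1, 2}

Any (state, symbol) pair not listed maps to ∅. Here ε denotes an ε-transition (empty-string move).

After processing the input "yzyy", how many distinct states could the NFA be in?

Start: ε-closure({0}) = {0, 3}.
Read 'y': 0→{1}, 3→∅; now {1}.
Read 'z': 1→{2}; union {2}; ε-closure = {1, 2}.
Read 'y': 1→{3}, 2→{3}; now {3}.
Read 'y': 3→∅; now ∅.
That set has 0 states.

0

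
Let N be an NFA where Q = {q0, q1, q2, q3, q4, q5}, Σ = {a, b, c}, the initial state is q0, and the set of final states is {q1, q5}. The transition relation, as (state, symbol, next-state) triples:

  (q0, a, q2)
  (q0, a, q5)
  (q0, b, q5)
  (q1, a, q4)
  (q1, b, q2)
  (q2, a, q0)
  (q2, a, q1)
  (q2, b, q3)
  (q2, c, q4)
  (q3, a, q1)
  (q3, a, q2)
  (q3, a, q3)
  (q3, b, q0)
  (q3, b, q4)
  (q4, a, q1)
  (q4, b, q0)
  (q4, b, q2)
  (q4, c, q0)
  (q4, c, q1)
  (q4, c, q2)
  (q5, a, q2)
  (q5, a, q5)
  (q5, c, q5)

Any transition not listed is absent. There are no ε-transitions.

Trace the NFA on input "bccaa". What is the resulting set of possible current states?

{q0, q1, q2, q5}

Start in {q0}.
Read 'b': {q0} → {q5}.
Read 'c': {q5} → {q5}.
Read 'c': {q5} → {q5}.
Read 'a': {q5} → {q2, q5}.
Read 'a': {q2, q5} → {q0, q1, q2, q5}.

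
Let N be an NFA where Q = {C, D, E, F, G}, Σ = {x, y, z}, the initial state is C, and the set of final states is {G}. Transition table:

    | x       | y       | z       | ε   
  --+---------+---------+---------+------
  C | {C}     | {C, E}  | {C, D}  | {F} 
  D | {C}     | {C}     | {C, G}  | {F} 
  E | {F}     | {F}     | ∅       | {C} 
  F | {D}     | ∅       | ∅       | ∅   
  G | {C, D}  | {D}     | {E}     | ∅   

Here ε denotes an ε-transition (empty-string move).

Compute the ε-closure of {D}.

{D, F}

Begin with {D}.
ε-move D → F; add F.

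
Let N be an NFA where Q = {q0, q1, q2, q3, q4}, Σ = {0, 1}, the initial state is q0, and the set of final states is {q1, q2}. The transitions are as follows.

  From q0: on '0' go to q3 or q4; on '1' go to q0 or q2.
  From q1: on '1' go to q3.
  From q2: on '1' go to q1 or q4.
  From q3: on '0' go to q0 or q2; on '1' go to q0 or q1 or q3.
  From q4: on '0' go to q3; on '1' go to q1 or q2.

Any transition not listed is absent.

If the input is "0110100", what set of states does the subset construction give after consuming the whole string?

Start in {q0}.
Read '0': q0→{q3, q4}; now {q3, q4}.
Read '1': q3→{q0, q1, q3}, q4→{q1, q2}; now {q0, q1, q2, q3}.
Read '1': q0→{q0, q2}, q1→{q3}, q2→{q1, q4}, q3→{q0, q1, q3}; now {q0, q1, q2, q3, q4}.
Read '0': q0→{q3, q4}, q1→∅, q2→∅, q3→{q0, q2}, q4→{q3}; now {q0, q2, q3, q4}.
Read '1': q0→{q0, q2}, q2→{q1, q4}, q3→{q0, q1, q3}, q4→{q1, q2}; now {q0, q1, q2, q3, q4}.
Read '0': q0→{q3, q4}, q1→∅, q2→∅, q3→{q0, q2}, q4→{q3}; now {q0, q2, q3, q4}.
Read '0': q0→{q3, q4}, q2→∅, q3→{q0, q2}, q4→{q3}; now {q0, q2, q3, q4}.

{q0, q2, q3, q4}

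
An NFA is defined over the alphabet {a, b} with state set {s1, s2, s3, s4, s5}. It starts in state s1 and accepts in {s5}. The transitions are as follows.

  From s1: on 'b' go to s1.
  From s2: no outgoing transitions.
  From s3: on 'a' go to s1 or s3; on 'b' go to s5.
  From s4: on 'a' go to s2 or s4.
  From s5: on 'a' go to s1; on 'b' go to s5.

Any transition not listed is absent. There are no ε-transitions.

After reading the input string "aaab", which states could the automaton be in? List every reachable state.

∅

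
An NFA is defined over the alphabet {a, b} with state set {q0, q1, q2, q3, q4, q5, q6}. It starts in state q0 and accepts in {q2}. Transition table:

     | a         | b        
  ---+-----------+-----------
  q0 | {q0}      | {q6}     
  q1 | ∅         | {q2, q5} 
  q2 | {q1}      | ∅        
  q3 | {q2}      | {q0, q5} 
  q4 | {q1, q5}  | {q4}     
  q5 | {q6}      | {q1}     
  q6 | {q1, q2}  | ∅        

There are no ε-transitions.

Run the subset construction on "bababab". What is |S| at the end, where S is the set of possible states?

2

Start in {q0}.
Read 'b': {q0} → {q6}.
Read 'a': {q6} → {q1, q2}.
Read 'b': {q1, q2} → {q2, q5}.
Read 'a': {q2, q5} → {q1, q6}.
Read 'b': {q1, q6} → {q2, q5}.
Read 'a': {q2, q5} → {q1, q6}.
Read 'b': {q1, q6} → {q2, q5}.
That set has 2 states.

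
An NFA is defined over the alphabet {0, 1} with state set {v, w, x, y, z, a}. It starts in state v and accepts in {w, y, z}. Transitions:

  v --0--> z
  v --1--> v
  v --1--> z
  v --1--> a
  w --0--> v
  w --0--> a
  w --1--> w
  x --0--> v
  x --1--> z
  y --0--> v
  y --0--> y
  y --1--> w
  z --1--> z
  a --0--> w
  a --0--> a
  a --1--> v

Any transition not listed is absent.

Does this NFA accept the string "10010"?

Yes

Start in {v}.
Read '1': v→{v, z, a}; now {v, z, a}.
Read '0': v→{z}, z→∅, a→{w, a}; now {w, z, a}.
Read '0': w→{v, a}, z→∅, a→{w, a}; now {v, w, a}.
Read '1': v→{v, z, a}, w→{w}, a→{v}; now {v, w, z, a}.
Read '0': v→{z}, w→{v, a}, z→∅, a→{w, a}; now {v, w, z, a}.
The final set {v, w, z, a} contains the accepting states w, z.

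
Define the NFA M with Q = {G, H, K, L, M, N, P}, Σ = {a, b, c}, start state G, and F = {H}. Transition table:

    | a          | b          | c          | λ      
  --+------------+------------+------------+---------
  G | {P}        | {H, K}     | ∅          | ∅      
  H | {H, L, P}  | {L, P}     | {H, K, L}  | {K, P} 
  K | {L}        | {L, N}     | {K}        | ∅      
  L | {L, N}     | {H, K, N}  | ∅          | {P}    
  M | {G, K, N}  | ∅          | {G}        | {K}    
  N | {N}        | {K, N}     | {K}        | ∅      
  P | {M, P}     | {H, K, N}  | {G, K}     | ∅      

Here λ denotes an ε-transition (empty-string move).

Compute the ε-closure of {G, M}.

{G, K, M}

Begin with {G, M}.
ε-move M → K; add K.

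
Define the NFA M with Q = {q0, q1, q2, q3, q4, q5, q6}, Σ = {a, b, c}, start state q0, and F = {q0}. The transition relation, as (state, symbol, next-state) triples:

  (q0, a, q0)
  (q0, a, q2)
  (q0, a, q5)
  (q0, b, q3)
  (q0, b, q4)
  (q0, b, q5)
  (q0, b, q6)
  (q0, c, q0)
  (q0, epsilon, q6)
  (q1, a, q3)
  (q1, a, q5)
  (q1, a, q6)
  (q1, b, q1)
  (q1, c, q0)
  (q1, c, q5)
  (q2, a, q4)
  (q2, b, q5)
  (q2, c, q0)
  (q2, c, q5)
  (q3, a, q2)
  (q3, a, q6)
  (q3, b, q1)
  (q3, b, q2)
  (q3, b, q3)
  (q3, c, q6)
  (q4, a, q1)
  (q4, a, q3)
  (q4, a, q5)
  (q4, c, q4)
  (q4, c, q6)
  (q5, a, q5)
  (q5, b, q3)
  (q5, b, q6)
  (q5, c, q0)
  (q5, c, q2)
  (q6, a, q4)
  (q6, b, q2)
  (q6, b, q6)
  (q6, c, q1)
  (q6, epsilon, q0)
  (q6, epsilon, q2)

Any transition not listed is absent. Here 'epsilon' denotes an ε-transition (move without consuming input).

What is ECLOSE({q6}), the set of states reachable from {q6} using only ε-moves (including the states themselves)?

{q0, q2, q6}

Begin with {q6}.
ε-move q6 → q0; add q0.
ε-move q6 → q2; add q2.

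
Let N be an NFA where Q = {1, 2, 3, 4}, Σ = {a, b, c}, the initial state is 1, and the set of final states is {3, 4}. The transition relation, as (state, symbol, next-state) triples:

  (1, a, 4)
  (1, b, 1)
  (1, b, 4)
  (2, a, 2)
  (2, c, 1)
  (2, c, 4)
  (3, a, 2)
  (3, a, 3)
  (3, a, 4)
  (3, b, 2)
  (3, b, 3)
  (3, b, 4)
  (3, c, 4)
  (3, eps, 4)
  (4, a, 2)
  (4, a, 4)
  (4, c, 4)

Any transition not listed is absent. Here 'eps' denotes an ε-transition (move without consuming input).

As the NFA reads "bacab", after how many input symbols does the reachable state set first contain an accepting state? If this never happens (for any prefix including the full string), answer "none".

Start in {1}.
Read 'b': 1→{1, 4}; now {1, 4}.
None of the earlier sets intersect F, but {1, 4} does.

1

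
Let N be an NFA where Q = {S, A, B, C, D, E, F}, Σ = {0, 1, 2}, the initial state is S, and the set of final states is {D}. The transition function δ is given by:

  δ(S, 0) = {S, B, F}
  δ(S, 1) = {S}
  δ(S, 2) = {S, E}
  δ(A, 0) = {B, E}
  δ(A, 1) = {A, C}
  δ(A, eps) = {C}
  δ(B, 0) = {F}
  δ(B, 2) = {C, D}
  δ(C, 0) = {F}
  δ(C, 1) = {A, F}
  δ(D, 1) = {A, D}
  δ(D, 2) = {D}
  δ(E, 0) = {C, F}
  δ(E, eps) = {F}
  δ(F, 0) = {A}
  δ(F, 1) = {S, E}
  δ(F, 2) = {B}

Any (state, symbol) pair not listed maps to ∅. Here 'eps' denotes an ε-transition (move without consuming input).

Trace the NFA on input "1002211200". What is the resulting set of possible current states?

{S, A, B, C, E, F}

Start in {S}.
Read '1': S→{S}; now {S}.
Read '0': S→{S, B, F}; now {S, B, F}.
Read '0': S→{S, B, F}, B→{F}, F→{A}; union {S, A, B, F}; ε-closure = {S, A, B, C, F}.
Read '2': S→{S, E}, A→∅, B→{C, D}, C→∅, F→{B}; union {S, B, C, D, E}; ε-closure = {S, B, C, D, E, F}.
Read '2': S→{S, E}, B→{C, D}, C→∅, D→{D}, E→∅, F→{B}; union {S, B, C, D, E}; ε-closure = {S, B, C, D, E, F}.
Read '1': S→{S}, B→∅, C→{A, F}, D→{A, D}, E→∅, F→{S, E}; union {S, A, D, E, F}; ε-closure = {S, A, C, D, E, F}.
Read '1': S→{S}, A→{A, C}, C→{A, F}, D→{A, D}, E→∅, F→{S, E}; now {S, A, C, D, E, F}.
Read '2': S→{S, E}, A→∅, C→∅, D→{D}, E→∅, F→{B}; union {S, B, D, E}; ε-closure = {S, B, D, E, F}.
Read '0': S→{S, B, F}, B→{F}, D→∅, E→{C, F}, F→{A}; now {S, A, B, C, F}.
Read '0': S→{S, B, F}, A→{B, E}, B→{F}, C→{F}, F→{A}; union {S, A, B, E, F}; ε-closure = {S, A, B, C, E, F}.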